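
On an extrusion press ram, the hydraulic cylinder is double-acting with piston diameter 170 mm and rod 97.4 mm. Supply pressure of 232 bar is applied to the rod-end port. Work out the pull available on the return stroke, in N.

F ≈ 3.54e5 N

Rod-side annular area A_ann = π/4 × (170² − 97.4²) = 15250 mm^2
On retraction the pressure acts on the annular area (bore minus rod).
F = P × A_ann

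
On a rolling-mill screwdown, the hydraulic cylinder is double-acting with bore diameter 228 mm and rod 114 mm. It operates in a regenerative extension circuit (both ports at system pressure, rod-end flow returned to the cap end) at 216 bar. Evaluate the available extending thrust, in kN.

With equal pressure on both faces, forces on the annular region cancel; the net push is pressure × rod cross-section.
Rod cross-section A_rod = π/4 × (114 mm)² = 10210 mm^2
F = P × A_rod

F ≈ 220 kN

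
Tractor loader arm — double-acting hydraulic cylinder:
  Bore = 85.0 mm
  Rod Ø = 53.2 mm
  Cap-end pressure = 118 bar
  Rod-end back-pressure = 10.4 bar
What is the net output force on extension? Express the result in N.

Cap-side area A_cap = π/4 × (85.0 mm)² = 5675 mm^2
Rod-side annular area A_ann = π/4 × (85.0² − 53.2²) = 3452 mm^2
Net thrust = P_cap·A_cap − P_rod·A_ann = 66960 N − 3590 N

F ≈ 63400 N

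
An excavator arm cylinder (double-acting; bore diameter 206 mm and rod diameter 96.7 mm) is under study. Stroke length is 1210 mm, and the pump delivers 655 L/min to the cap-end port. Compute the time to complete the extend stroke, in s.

Cap-side area A_cap = π/4 × (206 mm)² = 33330 mm^2
Swept volume V = A × L; t = V / Q = A·L / Q

t ≈ 3.69 s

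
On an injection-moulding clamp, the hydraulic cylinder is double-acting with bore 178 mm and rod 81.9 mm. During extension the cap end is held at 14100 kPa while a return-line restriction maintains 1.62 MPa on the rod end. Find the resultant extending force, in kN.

Cap-side area A_cap = π/4 × (178 mm)² = 24880 mm^2
Rod-side annular area A_ann = π/4 × (178² − 81.9²) = 19620 mm^2
Net thrust = P_cap·A_cap − P_rod·A_ann = 350.9 kN − 31.78 kN

F ≈ 319 kN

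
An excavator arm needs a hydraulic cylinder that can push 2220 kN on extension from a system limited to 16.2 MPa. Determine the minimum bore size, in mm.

Extension force acts on the full piston face: F = P × (π/4)D².
D = √(4F / (πP)) = √(4 × 2220 kN / (π × 16.2 MPa))

D ≈ 418 mm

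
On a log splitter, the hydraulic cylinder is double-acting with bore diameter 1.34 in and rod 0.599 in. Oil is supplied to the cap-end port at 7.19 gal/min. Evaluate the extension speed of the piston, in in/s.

v ≈ 19.6 in/s

Cap-side area A_cap = π/4 × (1.34 in)² = 1.410 in^2
v = Q / A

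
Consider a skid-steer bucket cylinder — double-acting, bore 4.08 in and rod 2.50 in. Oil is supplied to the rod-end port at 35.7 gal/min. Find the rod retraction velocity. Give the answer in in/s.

Rod-side annular area A_ann = π/4 × (4.08² − 2.50²) = 8.165 in^2
Flow into the rod-end port fills the annular volume.
v = Q / A

v ≈ 16.8 in/s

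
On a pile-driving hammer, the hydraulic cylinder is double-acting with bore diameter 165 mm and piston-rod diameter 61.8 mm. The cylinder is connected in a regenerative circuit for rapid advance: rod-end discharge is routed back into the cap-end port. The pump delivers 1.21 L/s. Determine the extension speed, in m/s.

In regeneration the rod-end outflow joins the pump flow into the cap end, so the net volume the pump must supply per unit advance equals the rod cross-section area.
Rod cross-section A_rod = π/4 × (61.8 mm)² = 3000 mm^2
v = Q_pump / A_rod

v ≈ 0.403 m/s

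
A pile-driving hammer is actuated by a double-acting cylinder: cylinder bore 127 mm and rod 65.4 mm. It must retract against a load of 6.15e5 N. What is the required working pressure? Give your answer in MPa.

Rod-side annular area A_ann = π/4 × (127² − 65.4²) = 9308 mm^2
Retraction: pressure acts on the annular area.
P = F / A = 6.15e5 N / A

P ≈ 66.1 MPa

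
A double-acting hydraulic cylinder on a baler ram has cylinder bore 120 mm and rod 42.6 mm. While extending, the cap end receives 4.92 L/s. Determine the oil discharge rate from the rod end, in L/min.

Q_out ≈ 258 L/min

Cap-side area A_cap = π/4 × (120 mm)² = 11310 mm^2
Rod-side annular area A_ann = π/4 × (120² − 42.6²) = 9884 mm^2
Piston speed v = Q_in/A_cap; rod-end outflow Q_out = v × A_ann = Q_in × A_ann/A_cap.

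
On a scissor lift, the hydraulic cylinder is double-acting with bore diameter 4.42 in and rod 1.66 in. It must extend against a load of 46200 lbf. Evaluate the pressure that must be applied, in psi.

Cap-side area A_cap = π/4 × (4.42 in)² = 15.34 in^2
P = F / A = 46200 lbf / A

P ≈ 3010 psi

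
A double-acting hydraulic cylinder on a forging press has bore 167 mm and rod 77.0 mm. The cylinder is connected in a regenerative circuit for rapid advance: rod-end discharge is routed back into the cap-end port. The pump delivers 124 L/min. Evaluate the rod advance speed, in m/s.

v ≈ 0.444 m/s

In regeneration the rod-end outflow joins the pump flow into the cap end, so the net volume the pump must supply per unit advance equals the rod cross-section area.
Rod cross-section A_rod = π/4 × (77.0 mm)² = 4657 mm^2
v = Q_pump / A_rod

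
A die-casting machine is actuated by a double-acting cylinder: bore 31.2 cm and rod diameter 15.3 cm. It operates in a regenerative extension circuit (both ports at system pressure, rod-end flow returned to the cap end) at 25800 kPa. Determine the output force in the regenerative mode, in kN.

With equal pressure on both faces, forces on the annular region cancel; the net push is pressure × rod cross-section.
Rod cross-section A_rod = π/4 × (15.3 cm)² = 183.9 cm^2
F = P × A_rod

F ≈ 474 kN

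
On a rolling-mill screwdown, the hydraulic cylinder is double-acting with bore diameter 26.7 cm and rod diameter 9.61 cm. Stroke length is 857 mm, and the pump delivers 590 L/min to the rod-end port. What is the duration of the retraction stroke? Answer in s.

Rod-side annular area A_ann = π/4 × (26.7² − 9.61²) = 487.4 cm^2
Swept volume V = A × L; t = V / Q = A·L / Q

t ≈ 4.25 s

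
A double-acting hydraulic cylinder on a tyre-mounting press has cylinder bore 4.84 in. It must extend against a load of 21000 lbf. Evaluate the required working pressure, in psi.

Cap-side area A_cap = π/4 × (4.84 in)² = 18.40 in^2
P = F / A = 21000 lbf / A

P ≈ 1140 psi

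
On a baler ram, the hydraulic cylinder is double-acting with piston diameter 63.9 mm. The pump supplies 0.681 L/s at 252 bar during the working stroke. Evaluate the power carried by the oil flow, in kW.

W ≈ 17.2 kW

Hydraulic power = P × Q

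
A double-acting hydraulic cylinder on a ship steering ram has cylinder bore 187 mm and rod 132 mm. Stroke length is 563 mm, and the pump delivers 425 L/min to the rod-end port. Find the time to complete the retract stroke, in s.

Rod-side annular area A_ann = π/4 × (187² − 132²) = 13780 mm^2
Swept volume V = A × L; t = V / Q = A·L / Q

t ≈ 1.10 s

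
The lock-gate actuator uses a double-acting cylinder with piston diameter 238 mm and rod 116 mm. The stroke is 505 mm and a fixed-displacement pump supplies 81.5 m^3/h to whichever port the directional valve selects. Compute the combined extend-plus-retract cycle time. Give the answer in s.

t ≈ 1.75 s

Cap-side area A_cap = π/4 × (238 mm)² = 44490 mm^2
Rod-side annular area A_ann = π/4 × (238² − 116²) = 33920 mm^2
t_ext = A_cap·L/Q = 0.9924 s
t_ret = A_ann·L/Q = 0.7566 s
t_cycle = t_ext + t_ret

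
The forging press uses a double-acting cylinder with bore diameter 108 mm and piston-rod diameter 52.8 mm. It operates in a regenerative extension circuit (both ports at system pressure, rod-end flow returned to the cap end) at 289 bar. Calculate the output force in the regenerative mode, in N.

F ≈ 63300 N

With equal pressure on both faces, forces on the annular region cancel; the net push is pressure × rod cross-section.
Rod cross-section A_rod = π/4 × (52.8 mm)² = 2190 mm^2
F = P × A_rod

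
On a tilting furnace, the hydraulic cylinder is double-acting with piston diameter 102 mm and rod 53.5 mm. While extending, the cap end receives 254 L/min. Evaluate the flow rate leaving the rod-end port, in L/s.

Cap-side area A_cap = π/4 × (102 mm)² = 8171 mm^2
Rod-side annular area A_ann = π/4 × (102² − 53.5²) = 5923 mm^2
Piston speed v = Q_in/A_cap; rod-end outflow Q_out = v × A_ann = Q_in × A_ann/A_cap.

Q_out ≈ 3.07 L/s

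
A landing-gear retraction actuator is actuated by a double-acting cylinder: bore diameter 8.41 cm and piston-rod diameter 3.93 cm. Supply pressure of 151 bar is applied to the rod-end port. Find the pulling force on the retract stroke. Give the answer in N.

Rod-side annular area A_ann = π/4 × (8.41² − 3.93²) = 43.42 cm^2
On retraction the pressure acts on the annular area (bore minus rod).
F = P × A_ann

F ≈ 65600 N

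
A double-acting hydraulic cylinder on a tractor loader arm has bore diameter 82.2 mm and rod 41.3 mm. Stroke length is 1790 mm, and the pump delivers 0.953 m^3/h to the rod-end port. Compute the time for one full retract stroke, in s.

Rod-side annular area A_ann = π/4 × (82.2² − 41.3²) = 3967 mm^2
Swept volume V = A × L; t = V / Q = A·L / Q

t ≈ 26.8 s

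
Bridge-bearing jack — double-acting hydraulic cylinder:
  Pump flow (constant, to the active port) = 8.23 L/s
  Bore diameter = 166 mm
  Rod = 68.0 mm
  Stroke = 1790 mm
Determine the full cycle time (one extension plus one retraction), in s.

t ≈ 8.62 s

Cap-side area A_cap = π/4 × (166 mm)² = 21640 mm^2
Rod-side annular area A_ann = π/4 × (166² − 68.0²) = 18010 mm^2
t_ext = A_cap·L/Q = 4.707 s
t_ret = A_ann·L/Q = 3.917 s
t_cycle = t_ext + t_ret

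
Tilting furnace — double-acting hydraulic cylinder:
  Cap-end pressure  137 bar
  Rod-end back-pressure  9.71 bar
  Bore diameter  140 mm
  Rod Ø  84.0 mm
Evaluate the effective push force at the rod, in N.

Cap-side area A_cap = π/4 × (140 mm)² = 15390 mm^2
Rod-side annular area A_ann = π/4 × (140² − 84.0²) = 9852 mm^2
Net thrust = P_cap·A_cap − P_rod·A_ann = 2.109e5 N − 9566 N

F ≈ 2.01e5 N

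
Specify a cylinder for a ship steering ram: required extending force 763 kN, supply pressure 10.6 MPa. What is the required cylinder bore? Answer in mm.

Extension force acts on the full piston face: F = P × (π/4)D².
D = √(4F / (πP)) = √(4 × 763 kN / (π × 10.6 MPa))

D ≈ 303 mm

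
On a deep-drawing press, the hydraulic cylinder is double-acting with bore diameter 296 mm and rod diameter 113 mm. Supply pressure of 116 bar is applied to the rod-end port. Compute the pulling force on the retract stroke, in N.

F ≈ 6.82e5 N

Rod-side annular area A_ann = π/4 × (296² − 113²) = 58780 mm^2
On retraction the pressure acts on the annular area (bore minus rod).
F = P × A_ann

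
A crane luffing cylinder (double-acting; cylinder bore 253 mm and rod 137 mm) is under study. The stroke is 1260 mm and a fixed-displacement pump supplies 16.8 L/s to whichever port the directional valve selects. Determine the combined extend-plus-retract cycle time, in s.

t ≈ 6.44 s

Cap-side area A_cap = π/4 × (253 mm)² = 50270 mm^2
Rod-side annular area A_ann = π/4 × (253² − 137²) = 35530 mm^2
t_ext = A_cap·L/Q = 3.770 s
t_ret = A_ann·L/Q = 2.665 s
t_cycle = t_ext + t_ret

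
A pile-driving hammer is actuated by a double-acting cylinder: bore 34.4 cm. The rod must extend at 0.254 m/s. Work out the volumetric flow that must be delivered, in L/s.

Q ≈ 23.6 L/s

Cap-side area A_cap = π/4 × (34.4 cm)² = 929.4 cm^2
Q = A × v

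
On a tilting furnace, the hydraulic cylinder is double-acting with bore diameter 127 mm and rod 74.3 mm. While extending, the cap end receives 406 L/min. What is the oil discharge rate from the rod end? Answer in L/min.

Cap-side area A_cap = π/4 × (127 mm)² = 12670 mm^2
Rod-side annular area A_ann = π/4 × (127² − 74.3²) = 8332 mm^2
Piston speed v = Q_in/A_cap; rod-end outflow Q_out = v × A_ann = Q_in × A_ann/A_cap.

Q_out ≈ 267 L/min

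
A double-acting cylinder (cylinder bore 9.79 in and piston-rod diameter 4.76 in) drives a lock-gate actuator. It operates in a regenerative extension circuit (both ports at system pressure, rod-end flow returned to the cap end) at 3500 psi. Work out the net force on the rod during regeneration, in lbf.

With equal pressure on both faces, forces on the annular region cancel; the net push is pressure × rod cross-section.
Rod cross-section A_rod = π/4 × (4.76 in)² = 17.80 in^2
F = P × A_rod

F ≈ 62300 lbf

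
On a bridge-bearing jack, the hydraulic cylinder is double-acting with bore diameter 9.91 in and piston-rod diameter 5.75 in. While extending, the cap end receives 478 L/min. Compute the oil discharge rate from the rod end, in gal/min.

Q_out ≈ 83.8 gal/min

Cap-side area A_cap = π/4 × (9.91 in)² = 77.13 in^2
Rod-side annular area A_ann = π/4 × (9.91² − 5.75²) = 51.17 in^2
Piston speed v = Q_in/A_cap; rod-end outflow Q_out = v × A_ann = Q_in × A_ann/A_cap.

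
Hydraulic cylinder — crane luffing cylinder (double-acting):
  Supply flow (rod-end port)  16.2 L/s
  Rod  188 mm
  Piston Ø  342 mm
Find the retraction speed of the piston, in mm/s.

Rod-side annular area A_ann = π/4 × (342² − 188²) = 64100 mm^2
Flow into the rod-end port fills the annular volume.
v = Q / A

v ≈ 253 mm/s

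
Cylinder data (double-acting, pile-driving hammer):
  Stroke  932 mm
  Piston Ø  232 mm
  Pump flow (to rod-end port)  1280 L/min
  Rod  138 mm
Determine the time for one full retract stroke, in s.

t ≈ 1.19 s

Rod-side annular area A_ann = π/4 × (232² − 138²) = 27320 mm^2
Swept volume V = A × L; t = V / Q = A·L / Q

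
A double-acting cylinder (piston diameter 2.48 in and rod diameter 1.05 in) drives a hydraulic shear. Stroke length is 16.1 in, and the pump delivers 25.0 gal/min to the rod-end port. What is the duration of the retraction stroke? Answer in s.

t ≈ 0.663 s

Rod-side annular area A_ann = π/4 × (2.48² − 1.05²) = 3.965 in^2
Swept volume V = A × L; t = V / Q = A·L / Q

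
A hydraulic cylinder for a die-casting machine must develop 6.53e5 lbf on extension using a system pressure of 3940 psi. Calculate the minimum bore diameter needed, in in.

D ≈ 14.5 in

Extension force acts on the full piston face: F = P × (π/4)D².
D = √(4F / (πP)) = √(4 × 6.53e5 lbf / (π × 3940 psi))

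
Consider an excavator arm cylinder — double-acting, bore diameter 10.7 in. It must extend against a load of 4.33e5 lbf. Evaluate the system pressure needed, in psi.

P ≈ 4820 psi

Cap-side area A_cap = π/4 × (10.7 in)² = 89.92 in^2
P = F / A = 4.33e5 lbf / A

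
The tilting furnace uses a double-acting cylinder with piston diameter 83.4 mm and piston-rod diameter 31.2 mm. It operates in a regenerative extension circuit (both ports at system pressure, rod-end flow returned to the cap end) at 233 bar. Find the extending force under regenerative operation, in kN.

F ≈ 17.8 kN

With equal pressure on both faces, forces on the annular region cancel; the net push is pressure × rod cross-section.
Rod cross-section A_rod = π/4 × (31.2 mm)² = 764.5 mm^2
F = P × A_rod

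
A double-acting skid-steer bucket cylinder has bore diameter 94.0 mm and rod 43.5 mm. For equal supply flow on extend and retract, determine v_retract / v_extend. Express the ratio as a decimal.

Cap-side area A_cap = π/4 × (94.0 mm)² = 6940 mm^2
Rod-side annular area A_ann = π/4 × (94.0² − 43.5²) = 5454 mm^2
For equal Q, v ∝ 1/A, so v_ret/v_ext = A_cap/A_ann.

v_ret/v_ext ≈ 1.27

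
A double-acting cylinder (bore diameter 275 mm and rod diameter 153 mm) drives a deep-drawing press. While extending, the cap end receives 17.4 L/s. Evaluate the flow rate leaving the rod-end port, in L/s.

Q_out ≈ 12.0 L/s

Cap-side area A_cap = π/4 × (275 mm)² = 59400 mm^2
Rod-side annular area A_ann = π/4 × (275² − 153²) = 41010 mm^2
Piston speed v = Q_in/A_cap; rod-end outflow Q_out = v × A_ann = Q_in × A_ann/A_cap.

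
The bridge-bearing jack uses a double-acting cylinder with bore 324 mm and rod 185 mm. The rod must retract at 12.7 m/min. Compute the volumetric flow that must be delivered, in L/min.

Rod-side annular area A_ann = π/4 × (324² − 185²) = 55570 mm^2
Q = A × v

Q ≈ 706 L/min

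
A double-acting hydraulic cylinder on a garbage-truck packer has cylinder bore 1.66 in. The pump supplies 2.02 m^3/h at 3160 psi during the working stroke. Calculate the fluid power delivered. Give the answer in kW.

Hydraulic power = P × Q

W ≈ 12.2 kW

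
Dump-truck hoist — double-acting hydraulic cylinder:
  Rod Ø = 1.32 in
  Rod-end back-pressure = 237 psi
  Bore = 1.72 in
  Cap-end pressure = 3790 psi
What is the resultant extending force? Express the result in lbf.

Cap-side area A_cap = π/4 × (1.72 in)² = 2.324 in^2
Rod-side annular area A_ann = π/4 × (1.72² − 1.32²) = 0.9550 in^2
Net thrust = P_cap·A_cap − P_rod·A_ann = 8806 lbf − 226.3 lbf

F ≈ 8580 lbf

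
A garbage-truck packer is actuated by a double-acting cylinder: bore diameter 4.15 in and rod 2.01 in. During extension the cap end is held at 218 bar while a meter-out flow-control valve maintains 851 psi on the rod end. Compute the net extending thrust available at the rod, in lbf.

F ≈ 34000 lbf

Cap-side area A_cap = π/4 × (4.15 in)² = 13.53 in^2
Rod-side annular area A_ann = π/4 × (4.15² − 2.01²) = 10.35 in^2
Net thrust = P_cap·A_cap − P_rod·A_ann = 42770 lbf − 8811 lbf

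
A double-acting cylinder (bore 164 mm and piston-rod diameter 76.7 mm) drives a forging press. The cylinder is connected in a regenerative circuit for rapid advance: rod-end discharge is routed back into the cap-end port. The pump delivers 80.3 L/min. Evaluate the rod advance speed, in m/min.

v ≈ 17.4 m/min

In regeneration the rod-end outflow joins the pump flow into the cap end, so the net volume the pump must supply per unit advance equals the rod cross-section area.
Rod cross-section A_rod = π/4 × (76.7 mm)² = 4620 mm^2
v = Q_pump / A_rod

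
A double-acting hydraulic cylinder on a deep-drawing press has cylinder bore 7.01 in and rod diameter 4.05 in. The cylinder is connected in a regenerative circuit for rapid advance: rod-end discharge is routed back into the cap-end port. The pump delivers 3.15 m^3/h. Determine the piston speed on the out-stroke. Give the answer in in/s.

In regeneration the rod-end outflow joins the pump flow into the cap end, so the net volume the pump must supply per unit advance equals the rod cross-section area.
Rod cross-section A_rod = π/4 × (4.05 in)² = 12.88 in^2
v = Q_pump / A_rod

v ≈ 4.14 in/s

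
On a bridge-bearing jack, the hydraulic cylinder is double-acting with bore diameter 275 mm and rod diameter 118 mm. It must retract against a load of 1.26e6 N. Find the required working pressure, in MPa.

P ≈ 26.0 MPa

Rod-side annular area A_ann = π/4 × (275² − 118²) = 48460 mm^2
Retraction: pressure acts on the annular area.
P = F / A = 1.26e6 N / A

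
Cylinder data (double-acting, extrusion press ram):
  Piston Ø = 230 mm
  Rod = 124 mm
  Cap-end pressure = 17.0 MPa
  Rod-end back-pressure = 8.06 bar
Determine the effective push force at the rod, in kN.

F ≈ 683 kN

Cap-side area A_cap = π/4 × (230 mm)² = 41550 mm^2
Rod-side annular area A_ann = π/4 × (230² − 124²) = 29470 mm^2
Net thrust = P_cap·A_cap − P_rod·A_ann = 706.3 kN − 23.75 kN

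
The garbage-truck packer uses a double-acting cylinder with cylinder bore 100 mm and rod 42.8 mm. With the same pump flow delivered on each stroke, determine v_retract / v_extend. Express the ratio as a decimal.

Cap-side area A_cap = π/4 × (100 mm)² = 7854 mm^2
Rod-side annular area A_ann = π/4 × (100² − 42.8²) = 6415 mm^2
For equal Q, v ∝ 1/A, so v_ret/v_ext = A_cap/A_ann.

v_ret/v_ext ≈ 1.22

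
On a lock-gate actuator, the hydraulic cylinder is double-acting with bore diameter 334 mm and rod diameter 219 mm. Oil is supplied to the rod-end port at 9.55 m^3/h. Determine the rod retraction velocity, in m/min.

v ≈ 3.19 m/min

Rod-side annular area A_ann = π/4 × (334² − 219²) = 49950 mm^2
Flow into the rod-end port fills the annular volume.
v = Q / A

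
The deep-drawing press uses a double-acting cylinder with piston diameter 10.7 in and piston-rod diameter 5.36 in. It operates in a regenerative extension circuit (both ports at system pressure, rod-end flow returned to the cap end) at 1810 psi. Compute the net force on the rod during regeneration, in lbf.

With equal pressure on both faces, forces on the annular region cancel; the net push is pressure × rod cross-section.
Rod cross-section A_rod = π/4 × (5.36 in)² = 22.56 in^2
F = P × A_rod

F ≈ 40800 lbf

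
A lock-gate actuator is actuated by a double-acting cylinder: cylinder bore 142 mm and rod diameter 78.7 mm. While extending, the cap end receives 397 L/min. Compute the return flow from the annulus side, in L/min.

Q_out ≈ 275 L/min

Cap-side area A_cap = π/4 × (142 mm)² = 15840 mm^2
Rod-side annular area A_ann = π/4 × (142² − 78.7²) = 10970 mm^2
Piston speed v = Q_in/A_cap; rod-end outflow Q_out = v × A_ann = Q_in × A_ann/A_cap.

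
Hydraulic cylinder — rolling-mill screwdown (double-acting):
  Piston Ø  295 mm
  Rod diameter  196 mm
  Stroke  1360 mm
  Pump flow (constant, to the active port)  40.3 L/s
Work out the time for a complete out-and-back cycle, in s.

Cap-side area A_cap = π/4 × (295 mm)² = 68350 mm^2
Rod-side annular area A_ann = π/4 × (295² − 196²) = 38180 mm^2
t_ext = A_cap·L/Q = 2.307 s
t_ret = A_ann·L/Q = 1.288 s
t_cycle = t_ext + t_ret

t ≈ 3.59 s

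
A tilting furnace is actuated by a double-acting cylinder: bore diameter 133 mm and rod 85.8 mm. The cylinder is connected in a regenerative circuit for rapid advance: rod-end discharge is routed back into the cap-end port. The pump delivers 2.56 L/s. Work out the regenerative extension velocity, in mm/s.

v ≈ 443 mm/s

In regeneration the rod-end outflow joins the pump flow into the cap end, so the net volume the pump must supply per unit advance equals the rod cross-section area.
Rod cross-section A_rod = π/4 × (85.8 mm)² = 5782 mm^2
v = Q_pump / A_rod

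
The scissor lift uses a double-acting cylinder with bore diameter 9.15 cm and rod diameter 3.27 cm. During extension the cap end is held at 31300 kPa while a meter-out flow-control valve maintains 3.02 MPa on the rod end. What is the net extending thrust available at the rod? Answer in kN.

Cap-side area A_cap = π/4 × (9.15 cm)² = 65.76 cm^2
Rod-side annular area A_ann = π/4 × (9.15² − 3.27²) = 57.36 cm^2
Net thrust = P_cap·A_cap − P_rod·A_ann = 205.8 kN − 17.32 kN

F ≈ 188 kN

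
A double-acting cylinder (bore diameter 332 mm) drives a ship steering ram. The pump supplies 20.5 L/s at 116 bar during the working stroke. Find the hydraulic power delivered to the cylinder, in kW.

W ≈ 238 kW

Hydraulic power = P × Q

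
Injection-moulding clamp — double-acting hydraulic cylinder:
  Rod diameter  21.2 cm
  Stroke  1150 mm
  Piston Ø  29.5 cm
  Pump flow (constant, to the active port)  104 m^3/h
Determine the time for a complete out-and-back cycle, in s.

Cap-side area A_cap = π/4 × (29.5 cm)² = 683.5 cm^2
Rod-side annular area A_ann = π/4 × (29.5² − 21.2²) = 330.5 cm^2
t_ext = A_cap·L/Q = 2.721 s
t_ret = A_ann·L/Q = 1.316 s
t_cycle = t_ext + t_ret

t ≈ 4.04 s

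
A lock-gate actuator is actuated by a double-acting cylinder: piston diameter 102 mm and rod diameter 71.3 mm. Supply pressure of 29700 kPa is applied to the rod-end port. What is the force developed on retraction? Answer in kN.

F ≈ 124 kN

Rod-side annular area A_ann = π/4 × (102² − 71.3²) = 4179 mm^2
On retraction the pressure acts on the annular area (bore minus rod).
F = P × A_ann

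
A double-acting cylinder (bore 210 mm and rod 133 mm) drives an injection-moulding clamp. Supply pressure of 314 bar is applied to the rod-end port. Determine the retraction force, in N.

Rod-side annular area A_ann = π/4 × (210² − 133²) = 20740 mm^2
On retraction the pressure acts on the annular area (bore minus rod).
F = P × A_ann

F ≈ 6.51e5 N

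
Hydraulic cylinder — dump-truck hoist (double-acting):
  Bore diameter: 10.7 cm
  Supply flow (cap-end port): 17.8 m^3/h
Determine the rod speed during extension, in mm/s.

v ≈ 550 mm/s

Cap-side area A_cap = π/4 × (10.7 cm)² = 89.92 cm^2
v = Q / A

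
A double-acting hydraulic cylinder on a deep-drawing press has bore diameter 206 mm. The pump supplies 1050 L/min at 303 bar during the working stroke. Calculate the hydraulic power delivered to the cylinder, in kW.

W ≈ 530 kW

Hydraulic power = P × Q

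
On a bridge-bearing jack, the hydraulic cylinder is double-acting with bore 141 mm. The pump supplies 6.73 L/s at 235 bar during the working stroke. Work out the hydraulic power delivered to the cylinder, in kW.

Hydraulic power = P × Q

W ≈ 158 kW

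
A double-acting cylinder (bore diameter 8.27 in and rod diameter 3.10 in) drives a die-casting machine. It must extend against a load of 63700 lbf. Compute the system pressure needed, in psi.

P ≈ 1190 psi

Cap-side area A_cap = π/4 × (8.27 in)² = 53.72 in^2
P = F / A = 63700 lbf / A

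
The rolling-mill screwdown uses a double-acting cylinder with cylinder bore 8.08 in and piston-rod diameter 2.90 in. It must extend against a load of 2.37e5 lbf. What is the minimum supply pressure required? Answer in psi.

P ≈ 4620 psi

Cap-side area A_cap = π/4 × (8.08 in)² = 51.28 in^2
P = F / A = 2.37e5 lbf / A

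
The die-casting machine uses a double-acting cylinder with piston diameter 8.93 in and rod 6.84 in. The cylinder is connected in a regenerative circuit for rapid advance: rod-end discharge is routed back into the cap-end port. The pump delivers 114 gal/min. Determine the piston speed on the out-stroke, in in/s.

v ≈ 11.9 in/s

In regeneration the rod-end outflow joins the pump flow into the cap end, so the net volume the pump must supply per unit advance equals the rod cross-section area.
Rod cross-section A_rod = π/4 × (6.84 in)² = 36.75 in^2
v = Q_pump / A_rod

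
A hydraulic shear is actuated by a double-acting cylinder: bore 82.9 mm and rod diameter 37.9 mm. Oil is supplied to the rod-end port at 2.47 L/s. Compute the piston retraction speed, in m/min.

v ≈ 34.7 m/min

Rod-side annular area A_ann = π/4 × (82.9² − 37.9²) = 4269 mm^2
Flow into the rod-end port fills the annular volume.
v = Q / A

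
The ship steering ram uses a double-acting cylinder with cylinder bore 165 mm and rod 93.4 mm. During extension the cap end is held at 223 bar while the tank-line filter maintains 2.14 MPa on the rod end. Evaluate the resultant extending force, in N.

Cap-side area A_cap = π/4 × (165 mm)² = 21380 mm^2
Rod-side annular area A_ann = π/4 × (165² − 93.4²) = 14530 mm^2
Net thrust = P_cap·A_cap − P_rod·A_ann = 4.768e5 N − 31100 N

F ≈ 4.46e5 N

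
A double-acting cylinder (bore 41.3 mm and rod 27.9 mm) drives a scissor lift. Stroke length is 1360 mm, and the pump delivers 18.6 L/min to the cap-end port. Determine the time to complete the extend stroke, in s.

t ≈ 5.88 s

Cap-side area A_cap = π/4 × (41.3 mm)² = 1340 mm^2
Swept volume V = A × L; t = V / Q = A·L / Q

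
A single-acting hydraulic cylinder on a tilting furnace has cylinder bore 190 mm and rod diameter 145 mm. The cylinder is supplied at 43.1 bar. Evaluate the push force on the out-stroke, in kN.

F ≈ 122 kN

Cap-side area A_cap = π/4 × (190 mm)² = 28350 mm^2
F = P × A_cap = 43.1 bar × A_cap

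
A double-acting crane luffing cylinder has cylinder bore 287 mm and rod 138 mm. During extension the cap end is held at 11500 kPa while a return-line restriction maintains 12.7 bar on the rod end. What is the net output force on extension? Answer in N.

F ≈ 6.81e5 N

Cap-side area A_cap = π/4 × (287 mm)² = 64690 mm^2
Rod-side annular area A_ann = π/4 × (287² − 138²) = 49740 mm^2
Net thrust = P_cap·A_cap − P_rod·A_ann = 7.440e5 N − 63160 N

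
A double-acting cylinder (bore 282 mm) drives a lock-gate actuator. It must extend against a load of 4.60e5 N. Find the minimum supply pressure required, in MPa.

P ≈ 7.36 MPa

Cap-side area A_cap = π/4 × (282 mm)² = 62460 mm^2
P = F / A = 4.60e5 N / A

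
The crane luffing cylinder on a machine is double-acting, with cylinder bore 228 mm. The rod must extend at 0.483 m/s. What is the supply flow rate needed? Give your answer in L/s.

Q ≈ 19.7 L/s

Cap-side area A_cap = π/4 × (228 mm)² = 40830 mm^2
Q = A × v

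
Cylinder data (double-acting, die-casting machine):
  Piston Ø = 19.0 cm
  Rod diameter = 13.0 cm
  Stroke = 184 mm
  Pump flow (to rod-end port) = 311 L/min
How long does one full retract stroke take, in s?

Rod-side annular area A_ann = π/4 × (19.0² − 13.0²) = 150.8 cm^2
Swept volume V = A × L; t = V / Q = A·L / Q

t ≈ 0.535 s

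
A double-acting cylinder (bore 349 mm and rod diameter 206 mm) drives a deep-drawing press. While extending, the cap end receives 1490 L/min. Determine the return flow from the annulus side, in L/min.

Q_out ≈ 971 L/min

Cap-side area A_cap = π/4 × (349 mm)² = 95660 mm^2
Rod-side annular area A_ann = π/4 × (349² − 206²) = 62330 mm^2
Piston speed v = Q_in/A_cap; rod-end outflow Q_out = v × A_ann = Q_in × A_ann/A_cap.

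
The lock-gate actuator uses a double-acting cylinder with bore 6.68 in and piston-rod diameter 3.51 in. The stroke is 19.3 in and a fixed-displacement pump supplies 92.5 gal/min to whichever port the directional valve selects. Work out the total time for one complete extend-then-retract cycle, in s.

Cap-side area A_cap = π/4 × (6.68 in)² = 35.05 in^2
Rod-side annular area A_ann = π/4 × (6.68² − 3.51²) = 25.37 in^2
t_ext = A_cap·L/Q = 1.899 s
t_ret = A_ann·L/Q = 1.375 s
t_cycle = t_ext + t_ret

t ≈ 3.27 s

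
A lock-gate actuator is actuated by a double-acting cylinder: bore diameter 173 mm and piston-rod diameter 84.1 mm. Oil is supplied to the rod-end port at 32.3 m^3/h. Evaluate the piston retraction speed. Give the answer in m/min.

Rod-side annular area A_ann = π/4 × (173² − 84.1²) = 17950 mm^2
Flow into the rod-end port fills the annular volume.
v = Q / A

v ≈ 30.0 m/min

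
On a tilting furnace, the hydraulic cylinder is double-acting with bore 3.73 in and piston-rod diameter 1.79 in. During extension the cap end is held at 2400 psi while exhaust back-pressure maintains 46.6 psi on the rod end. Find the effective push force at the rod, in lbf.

F ≈ 25800 lbf

Cap-side area A_cap = π/4 × (3.73 in)² = 10.93 in^2
Rod-side annular area A_ann = π/4 × (3.73² − 1.79²) = 8.411 in^2
Net thrust = P_cap·A_cap − P_rod·A_ann = 26230 lbf − 391.9 lbf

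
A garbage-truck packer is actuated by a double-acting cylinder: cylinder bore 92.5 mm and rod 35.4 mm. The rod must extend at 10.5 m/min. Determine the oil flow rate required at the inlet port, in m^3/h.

Cap-side area A_cap = π/4 × (92.5 mm)² = 6720 mm^2
Q = A × v

Q ≈ 4.23 m^3/h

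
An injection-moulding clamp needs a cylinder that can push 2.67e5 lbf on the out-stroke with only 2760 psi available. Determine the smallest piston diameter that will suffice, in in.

D ≈ 11.1 in

Extension force acts on the full piston face: F = P × (π/4)D².
D = √(4F / (πP)) = √(4 × 2.67e5 lbf / (π × 2760 psi))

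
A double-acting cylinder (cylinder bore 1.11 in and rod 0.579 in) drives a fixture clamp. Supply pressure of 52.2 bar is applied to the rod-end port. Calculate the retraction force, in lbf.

Rod-side annular area A_ann = π/4 × (1.11² − 0.579²) = 0.7044 in^2
On retraction the pressure acts on the annular area (bore minus rod).
F = P × A_ann

F ≈ 533 lbf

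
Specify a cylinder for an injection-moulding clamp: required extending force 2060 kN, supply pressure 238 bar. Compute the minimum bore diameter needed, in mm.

D ≈ 332 mm

Extension force acts on the full piston face: F = P × (π/4)D².
D = √(4F / (πP)) = √(4 × 2060 kN / (π × 238 bar))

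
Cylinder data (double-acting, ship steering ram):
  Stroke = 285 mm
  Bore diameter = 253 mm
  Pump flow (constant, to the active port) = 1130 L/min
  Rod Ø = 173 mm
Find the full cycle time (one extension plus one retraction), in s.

Cap-side area A_cap = π/4 × (253 mm)² = 50270 mm^2
Rod-side annular area A_ann = π/4 × (253² − 173²) = 26770 mm^2
t_ext = A_cap·L/Q = 0.7608 s
t_ret = A_ann·L/Q = 0.4050 s
t_cycle = t_ext + t_ret

t ≈ 1.17 s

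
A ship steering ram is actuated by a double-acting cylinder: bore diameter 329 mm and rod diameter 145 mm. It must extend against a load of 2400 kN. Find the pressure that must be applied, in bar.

Cap-side area A_cap = π/4 × (329 mm)² = 85010 mm^2
P = F / A = 2400 kN / A

P ≈ 282 bar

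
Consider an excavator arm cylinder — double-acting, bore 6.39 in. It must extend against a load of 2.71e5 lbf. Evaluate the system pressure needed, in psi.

P ≈ 8450 psi

Cap-side area A_cap = π/4 × (6.39 in)² = 32.07 in^2
P = F / A = 2.71e5 lbf / A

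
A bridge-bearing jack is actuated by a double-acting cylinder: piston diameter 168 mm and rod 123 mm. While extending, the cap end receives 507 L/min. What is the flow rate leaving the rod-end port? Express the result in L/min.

Cap-side area A_cap = π/4 × (168 mm)² = 22170 mm^2
Rod-side annular area A_ann = π/4 × (168² − 123²) = 10280 mm^2
Piston speed v = Q_in/A_cap; rod-end outflow Q_out = v × A_ann = Q_in × A_ann/A_cap.

Q_out ≈ 235 L/min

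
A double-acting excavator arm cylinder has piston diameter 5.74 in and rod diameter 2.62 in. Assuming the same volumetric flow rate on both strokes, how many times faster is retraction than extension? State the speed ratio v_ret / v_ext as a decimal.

v_ret/v_ext ≈ 1.26

Cap-side area A_cap = π/4 × (5.74 in)² = 25.88 in^2
Rod-side annular area A_ann = π/4 × (5.74² − 2.62²) = 20.49 in^2
For equal Q, v ∝ 1/A, so v_ret/v_ext = A_cap/A_ann.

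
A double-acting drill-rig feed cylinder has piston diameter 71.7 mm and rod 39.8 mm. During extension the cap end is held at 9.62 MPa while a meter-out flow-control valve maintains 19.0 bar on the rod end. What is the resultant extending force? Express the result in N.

Cap-side area A_cap = π/4 × (71.7 mm)² = 4038 mm^2
Rod-side annular area A_ann = π/4 × (71.7² − 39.8²) = 2794 mm^2
Net thrust = P_cap·A_cap − P_rod·A_ann = 38840 N − 5308 N

F ≈ 33500 N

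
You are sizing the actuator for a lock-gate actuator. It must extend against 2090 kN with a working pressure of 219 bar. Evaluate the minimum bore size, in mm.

D ≈ 349 mm

Extension force acts on the full piston face: F = P × (π/4)D².
D = √(4F / (πP)) = √(4 × 2090 kN / (π × 219 bar))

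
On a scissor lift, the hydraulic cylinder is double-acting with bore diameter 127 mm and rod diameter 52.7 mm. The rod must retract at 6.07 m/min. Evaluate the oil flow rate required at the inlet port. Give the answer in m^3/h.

Q ≈ 3.82 m^3/h

Rod-side annular area A_ann = π/4 × (127² − 52.7²) = 10490 mm^2
Q = A × v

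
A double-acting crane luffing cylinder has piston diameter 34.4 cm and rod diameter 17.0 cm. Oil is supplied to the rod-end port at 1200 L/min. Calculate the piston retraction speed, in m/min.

v ≈ 17.1 m/min

Rod-side annular area A_ann = π/4 × (34.4² − 17.0²) = 702.4 cm^2
Flow into the rod-end port fills the annular volume.
v = Q / A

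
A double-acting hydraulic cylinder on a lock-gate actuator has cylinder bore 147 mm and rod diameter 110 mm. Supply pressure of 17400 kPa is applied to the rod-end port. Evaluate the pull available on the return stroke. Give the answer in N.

F ≈ 1.30e5 N

Rod-side annular area A_ann = π/4 × (147² − 110²) = 7468 mm^2
On retraction the pressure acts on the annular area (bore minus rod).
F = P × A_ann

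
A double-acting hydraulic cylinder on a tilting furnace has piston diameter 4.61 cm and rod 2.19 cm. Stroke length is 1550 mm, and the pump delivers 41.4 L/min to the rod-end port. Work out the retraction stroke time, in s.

t ≈ 2.90 s

Rod-side annular area A_ann = π/4 × (4.61² − 2.19²) = 12.92 cm^2
Swept volume V = A × L; t = V / Q = A·L / Q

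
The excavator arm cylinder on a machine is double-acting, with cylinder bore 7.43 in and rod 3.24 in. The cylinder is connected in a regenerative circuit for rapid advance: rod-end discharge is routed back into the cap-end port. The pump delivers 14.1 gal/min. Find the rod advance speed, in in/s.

v ≈ 6.58 in/s

In regeneration the rod-end outflow joins the pump flow into the cap end, so the net volume the pump must supply per unit advance equals the rod cross-section area.
Rod cross-section A_rod = π/4 × (3.24 in)² = 8.245 in^2
v = Q_pump / A_rod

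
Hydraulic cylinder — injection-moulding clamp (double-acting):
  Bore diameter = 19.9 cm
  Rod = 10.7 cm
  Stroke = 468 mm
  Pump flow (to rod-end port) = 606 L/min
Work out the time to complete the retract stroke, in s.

Rod-side annular area A_ann = π/4 × (19.9² − 10.7²) = 221.1 cm^2
Swept volume V = A × L; t = V / Q = A·L / Q

t ≈ 1.02 s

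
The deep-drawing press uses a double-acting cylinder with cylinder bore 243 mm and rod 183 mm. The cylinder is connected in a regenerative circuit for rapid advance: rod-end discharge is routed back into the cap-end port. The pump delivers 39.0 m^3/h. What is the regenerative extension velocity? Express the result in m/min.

v ≈ 24.7 m/min

In regeneration the rod-end outflow joins the pump flow into the cap end, so the net volume the pump must supply per unit advance equals the rod cross-section area.
Rod cross-section A_rod = π/4 × (183 mm)² = 26300 mm^2
v = Q_pump / A_rod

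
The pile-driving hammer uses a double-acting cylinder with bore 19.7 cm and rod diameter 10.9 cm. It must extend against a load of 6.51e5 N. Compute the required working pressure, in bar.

Cap-side area A_cap = π/4 × (19.7 cm)² = 304.8 cm^2
P = F / A = 6.51e5 N / A

P ≈ 214 bar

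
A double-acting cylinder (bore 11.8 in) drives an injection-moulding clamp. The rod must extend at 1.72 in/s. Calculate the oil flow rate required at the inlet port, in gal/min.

Q ≈ 48.9 gal/min

Cap-side area A_cap = π/4 × (11.8 in)² = 109.4 in^2
Q = A × v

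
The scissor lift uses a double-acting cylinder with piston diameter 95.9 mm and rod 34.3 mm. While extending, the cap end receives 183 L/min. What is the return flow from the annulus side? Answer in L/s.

Q_out ≈ 2.66 L/s

Cap-side area A_cap = π/4 × (95.9 mm)² = 7223 mm^2
Rod-side annular area A_ann = π/4 × (95.9² − 34.3²) = 6299 mm^2
Piston speed v = Q_in/A_cap; rod-end outflow Q_out = v × A_ann = Q_in × A_ann/A_cap.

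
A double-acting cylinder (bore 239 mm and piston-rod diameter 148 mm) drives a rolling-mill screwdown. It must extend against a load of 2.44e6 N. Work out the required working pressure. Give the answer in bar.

P ≈ 544 bar

Cap-side area A_cap = π/4 × (239 mm)² = 44860 mm^2
P = F / A = 2.44e6 N / A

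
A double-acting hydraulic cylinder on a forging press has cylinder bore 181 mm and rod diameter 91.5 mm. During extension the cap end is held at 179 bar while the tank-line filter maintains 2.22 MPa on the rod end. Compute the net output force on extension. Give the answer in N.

Cap-side area A_cap = π/4 × (181 mm)² = 25730 mm^2
Rod-side annular area A_ann = π/4 × (181² − 91.5²) = 19150 mm^2
Net thrust = P_cap·A_cap − P_rod·A_ann = 4.606e5 N − 42520 N

F ≈ 4.18e5 N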